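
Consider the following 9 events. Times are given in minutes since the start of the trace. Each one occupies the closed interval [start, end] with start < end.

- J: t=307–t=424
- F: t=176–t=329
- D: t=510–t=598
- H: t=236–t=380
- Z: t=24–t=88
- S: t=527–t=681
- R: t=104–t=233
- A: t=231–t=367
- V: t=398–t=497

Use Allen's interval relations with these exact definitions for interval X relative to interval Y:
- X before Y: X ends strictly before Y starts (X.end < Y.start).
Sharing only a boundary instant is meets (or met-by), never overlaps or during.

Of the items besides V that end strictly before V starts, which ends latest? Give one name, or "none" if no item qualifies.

H

Target V = [t=398, t=497].
A [t=231, t=367] → before → candidate.
D [t=510, t=598] → after → excluded.
F [t=176, t=329] → before → candidate.
H [t=236, t=380] → before → candidate.
J [t=307, t=424] → overlaps → excluded.
R [t=104, t=233] → before → candidate.
S [t=527, t=681] → after → excluded.
Z [t=24, t=88] → before → candidate.
Among candidates, latest end is t=380 → H.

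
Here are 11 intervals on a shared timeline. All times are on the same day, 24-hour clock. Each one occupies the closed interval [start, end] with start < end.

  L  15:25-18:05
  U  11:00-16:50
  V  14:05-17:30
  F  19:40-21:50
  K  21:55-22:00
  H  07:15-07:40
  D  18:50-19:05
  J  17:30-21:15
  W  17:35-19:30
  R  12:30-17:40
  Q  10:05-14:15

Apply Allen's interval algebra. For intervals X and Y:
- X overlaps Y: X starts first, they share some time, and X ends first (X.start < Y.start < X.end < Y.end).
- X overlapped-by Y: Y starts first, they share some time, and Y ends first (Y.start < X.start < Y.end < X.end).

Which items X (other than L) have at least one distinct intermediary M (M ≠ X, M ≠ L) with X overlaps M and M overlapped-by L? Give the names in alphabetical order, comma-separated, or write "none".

Target L = [15:25, 18:05].
Intermediaries M with M overlapped-by L: J, W.
Via J — items with X overlaps J: R.
Via W — items with X overlaps W: R.
Union: R.

R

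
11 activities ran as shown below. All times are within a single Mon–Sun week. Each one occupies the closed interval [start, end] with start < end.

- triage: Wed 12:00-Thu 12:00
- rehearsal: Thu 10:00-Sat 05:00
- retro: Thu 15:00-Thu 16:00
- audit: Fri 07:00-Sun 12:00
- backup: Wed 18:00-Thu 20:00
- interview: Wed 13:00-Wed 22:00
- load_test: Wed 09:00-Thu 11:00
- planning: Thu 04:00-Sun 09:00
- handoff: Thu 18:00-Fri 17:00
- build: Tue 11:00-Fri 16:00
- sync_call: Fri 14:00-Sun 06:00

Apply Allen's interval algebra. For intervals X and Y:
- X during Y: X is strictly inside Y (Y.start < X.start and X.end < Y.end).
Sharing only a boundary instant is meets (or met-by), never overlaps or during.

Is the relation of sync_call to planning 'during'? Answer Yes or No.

Yes

sync_call = [Fri 14:00, Sun 06:00], planning = [Thu 04:00, Sun 09:00].
Actual relation of sync_call to planning: during.
Asked whether 'during' holds → Yes.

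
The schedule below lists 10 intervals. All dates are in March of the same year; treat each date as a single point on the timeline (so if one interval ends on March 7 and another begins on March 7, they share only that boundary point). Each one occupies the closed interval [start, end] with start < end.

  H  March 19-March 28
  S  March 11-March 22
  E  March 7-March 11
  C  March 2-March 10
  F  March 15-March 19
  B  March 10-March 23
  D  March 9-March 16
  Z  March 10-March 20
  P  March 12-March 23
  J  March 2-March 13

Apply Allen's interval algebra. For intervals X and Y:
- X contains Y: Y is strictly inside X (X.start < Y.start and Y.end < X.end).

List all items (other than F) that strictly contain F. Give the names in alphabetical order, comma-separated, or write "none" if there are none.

B, P, S, Z

Target F = [March 15, March 19].
B [March 10, March 23] → contains → yes.
C [March 2, March 10] → before → no.
D [March 9, March 16] → overlaps → no.
E [March 7, March 11] → before → no.
H [March 19, March 28] → met-by → no.
J [March 2, March 13] → before → no.
P [March 12, March 23] → contains → yes.
S [March 11, March 22] → contains → yes.
Z [March 10, March 20] → contains → yes.
Result: B, P, S, Z.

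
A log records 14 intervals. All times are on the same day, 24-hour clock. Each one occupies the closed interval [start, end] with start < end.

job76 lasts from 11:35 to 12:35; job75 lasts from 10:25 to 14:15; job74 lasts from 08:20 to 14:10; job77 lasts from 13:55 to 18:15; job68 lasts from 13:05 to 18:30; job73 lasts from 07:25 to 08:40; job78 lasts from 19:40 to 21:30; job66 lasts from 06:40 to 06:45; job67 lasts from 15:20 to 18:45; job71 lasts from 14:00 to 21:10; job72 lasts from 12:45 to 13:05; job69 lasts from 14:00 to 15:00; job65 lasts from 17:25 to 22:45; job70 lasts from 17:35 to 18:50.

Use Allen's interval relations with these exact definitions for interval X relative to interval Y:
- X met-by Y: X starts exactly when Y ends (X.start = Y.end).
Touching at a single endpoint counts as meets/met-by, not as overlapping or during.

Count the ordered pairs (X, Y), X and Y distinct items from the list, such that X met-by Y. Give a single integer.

Checking all 182 ordered pairs for relation 'met-by'; matching pairs in alphabetical order:
(job68, job72): job68 met-by job72 ✓
Count: 1.

1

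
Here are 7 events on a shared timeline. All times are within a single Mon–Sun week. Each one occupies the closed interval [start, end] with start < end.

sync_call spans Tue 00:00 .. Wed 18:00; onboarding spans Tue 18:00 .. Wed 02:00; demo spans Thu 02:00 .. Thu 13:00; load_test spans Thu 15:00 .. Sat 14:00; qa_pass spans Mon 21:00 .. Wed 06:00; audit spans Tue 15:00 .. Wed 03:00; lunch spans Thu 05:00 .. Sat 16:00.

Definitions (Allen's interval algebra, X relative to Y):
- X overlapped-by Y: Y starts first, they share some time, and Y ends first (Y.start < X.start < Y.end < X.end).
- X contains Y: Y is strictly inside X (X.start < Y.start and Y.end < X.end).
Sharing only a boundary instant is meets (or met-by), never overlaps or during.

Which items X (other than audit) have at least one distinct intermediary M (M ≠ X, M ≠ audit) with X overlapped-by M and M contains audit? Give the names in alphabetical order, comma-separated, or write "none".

Target audit = [Tue 15:00, Wed 03:00].
Intermediaries M with M contains audit: qa_pass, sync_call.
Via qa_pass — items with X overlapped-by qa_pass: sync_call.
Via sync_call — items with X overlapped-by sync_call: none.
Union: sync_call.

sync_call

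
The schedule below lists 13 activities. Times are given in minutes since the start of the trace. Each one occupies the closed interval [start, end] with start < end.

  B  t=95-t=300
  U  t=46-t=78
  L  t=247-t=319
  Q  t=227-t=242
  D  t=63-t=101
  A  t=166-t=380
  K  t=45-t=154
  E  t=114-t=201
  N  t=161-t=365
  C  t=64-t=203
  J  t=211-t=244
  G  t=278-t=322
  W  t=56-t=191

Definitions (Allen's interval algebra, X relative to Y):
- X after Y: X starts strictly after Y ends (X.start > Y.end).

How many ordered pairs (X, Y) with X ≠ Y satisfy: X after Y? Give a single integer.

37

Checking all 156 ordered pairs for relation 'after'; matching pairs in alphabetical order:
(A, D): A after D ✓
(A, K): A after K ✓
(A, U): A after U ✓
(B, U): B after U ✓
(E, D): E after D ✓
(E, U): E after U ✓
(G, C): G after C ✓
(G, D): G after D ✓
(G, E): G after E ✓
(G, J): G after J ✓
(G, K): G after K ✓
(G, Q): G after Q ✓
(G, U): G after U ✓
(G, W): G after W ✓
(J, C): J after C ✓
(J, D): J after D ✓
(J, E): J after E ✓
(J, K): J after K ✓
(J, U): J after U ✓
(J, W): J after W ✓
(L, C): L after C ✓
(L, D): L after D ✓
(L, E): L after E ✓
(L, J): L after J ✓
... plus 13 further pairs not listed.
Count: 37.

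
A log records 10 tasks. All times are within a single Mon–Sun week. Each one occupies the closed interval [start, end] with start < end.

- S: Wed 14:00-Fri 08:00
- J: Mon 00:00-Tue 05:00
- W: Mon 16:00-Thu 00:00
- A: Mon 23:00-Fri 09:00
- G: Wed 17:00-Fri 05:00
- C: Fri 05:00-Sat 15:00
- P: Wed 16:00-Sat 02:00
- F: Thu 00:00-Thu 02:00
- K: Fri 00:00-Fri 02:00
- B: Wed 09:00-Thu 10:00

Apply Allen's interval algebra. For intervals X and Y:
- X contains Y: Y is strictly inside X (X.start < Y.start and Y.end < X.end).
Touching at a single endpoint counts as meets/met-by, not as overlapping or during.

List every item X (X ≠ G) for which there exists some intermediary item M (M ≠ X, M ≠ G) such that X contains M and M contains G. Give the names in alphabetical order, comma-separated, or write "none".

A

Target G = [Wed 17:00, Fri 05:00].
Intermediaries M with M contains G: A, P, S.
Via A — items with X contains A: none.
Via P — items with X contains P: none.
Via S — items with X contains S: A.
Union: A.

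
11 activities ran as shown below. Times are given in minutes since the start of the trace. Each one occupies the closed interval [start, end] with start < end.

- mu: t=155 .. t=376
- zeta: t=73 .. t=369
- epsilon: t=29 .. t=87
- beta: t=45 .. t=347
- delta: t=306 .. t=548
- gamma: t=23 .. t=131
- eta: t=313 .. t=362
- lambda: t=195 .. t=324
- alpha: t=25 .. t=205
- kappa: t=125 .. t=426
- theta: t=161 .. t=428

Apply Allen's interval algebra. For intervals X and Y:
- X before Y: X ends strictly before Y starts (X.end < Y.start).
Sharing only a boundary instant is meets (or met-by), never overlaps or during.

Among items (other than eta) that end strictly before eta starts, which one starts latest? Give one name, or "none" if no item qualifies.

Target eta = [t=313, t=362].
alpha [t=25, t=205] → before → candidate.
beta [t=45, t=347] → overlaps → excluded.
delta [t=306, t=548] → contains → excluded.
epsilon [t=29, t=87] → before → candidate.
gamma [t=23, t=131] → before → candidate.
kappa [t=125, t=426] → contains → excluded.
lambda [t=195, t=324] → overlaps → excluded.
mu [t=155, t=376] → contains → excluded.
theta [t=161, t=428] → contains → excluded.
zeta [t=73, t=369] → contains → excluded.
Among candidates, latest start is t=29 → epsilon.

epsilon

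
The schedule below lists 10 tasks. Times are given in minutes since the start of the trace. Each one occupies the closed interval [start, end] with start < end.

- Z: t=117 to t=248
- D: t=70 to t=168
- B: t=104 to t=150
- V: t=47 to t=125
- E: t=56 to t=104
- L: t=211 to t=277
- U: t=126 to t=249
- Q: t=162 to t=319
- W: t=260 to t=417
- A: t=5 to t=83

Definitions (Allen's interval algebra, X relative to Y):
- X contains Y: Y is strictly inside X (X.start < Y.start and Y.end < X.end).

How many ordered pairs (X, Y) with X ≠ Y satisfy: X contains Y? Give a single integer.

Checking all 90 ordered pairs for relation 'contains'; matching pairs in alphabetical order:
(D, B): D contains B ✓
(Q, L): Q contains L ✓
(V, E): V contains E ✓
Count: 3.

3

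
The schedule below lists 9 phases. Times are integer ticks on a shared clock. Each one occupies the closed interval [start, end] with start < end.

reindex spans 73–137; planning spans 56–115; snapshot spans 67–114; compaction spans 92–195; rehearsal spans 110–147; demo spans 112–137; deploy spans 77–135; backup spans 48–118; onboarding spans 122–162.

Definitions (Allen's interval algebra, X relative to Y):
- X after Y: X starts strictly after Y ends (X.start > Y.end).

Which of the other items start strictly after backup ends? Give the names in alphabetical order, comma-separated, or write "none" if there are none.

Target backup = [48, 118].
compaction [92, 195] → overlapped-by → no.
demo [112, 137] → overlapped-by → no.
deploy [77, 135] → overlapped-by → no.
onboarding [122, 162] → after → yes.
planning [56, 115] → during → no.
rehearsal [110, 147] → overlapped-by → no.
reindex [73, 137] → overlapped-by → no.
snapshot [67, 114] → during → no.
Result: onboarding.

onboarding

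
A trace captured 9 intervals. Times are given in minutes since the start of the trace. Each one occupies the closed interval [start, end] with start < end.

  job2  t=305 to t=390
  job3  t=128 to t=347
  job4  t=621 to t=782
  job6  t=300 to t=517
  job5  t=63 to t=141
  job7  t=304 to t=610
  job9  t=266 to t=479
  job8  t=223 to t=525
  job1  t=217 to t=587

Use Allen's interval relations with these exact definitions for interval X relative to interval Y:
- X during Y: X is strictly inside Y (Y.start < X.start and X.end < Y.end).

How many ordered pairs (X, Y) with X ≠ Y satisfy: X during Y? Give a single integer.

10

Checking all 72 ordered pairs for relation 'during'; matching pairs in alphabetical order:
(job2, job1): job2 during job1 ✓
(job2, job6): job2 during job6 ✓
(job2, job7): job2 during job7 ✓
(job2, job8): job2 during job8 ✓
(job2, job9): job2 during job9 ✓
(job6, job1): job6 during job1 ✓
(job6, job8): job6 during job8 ✓
(job8, job1): job8 during job1 ✓
(job9, job1): job9 during job1 ✓
(job9, job8): job9 during job8 ✓
Count: 10.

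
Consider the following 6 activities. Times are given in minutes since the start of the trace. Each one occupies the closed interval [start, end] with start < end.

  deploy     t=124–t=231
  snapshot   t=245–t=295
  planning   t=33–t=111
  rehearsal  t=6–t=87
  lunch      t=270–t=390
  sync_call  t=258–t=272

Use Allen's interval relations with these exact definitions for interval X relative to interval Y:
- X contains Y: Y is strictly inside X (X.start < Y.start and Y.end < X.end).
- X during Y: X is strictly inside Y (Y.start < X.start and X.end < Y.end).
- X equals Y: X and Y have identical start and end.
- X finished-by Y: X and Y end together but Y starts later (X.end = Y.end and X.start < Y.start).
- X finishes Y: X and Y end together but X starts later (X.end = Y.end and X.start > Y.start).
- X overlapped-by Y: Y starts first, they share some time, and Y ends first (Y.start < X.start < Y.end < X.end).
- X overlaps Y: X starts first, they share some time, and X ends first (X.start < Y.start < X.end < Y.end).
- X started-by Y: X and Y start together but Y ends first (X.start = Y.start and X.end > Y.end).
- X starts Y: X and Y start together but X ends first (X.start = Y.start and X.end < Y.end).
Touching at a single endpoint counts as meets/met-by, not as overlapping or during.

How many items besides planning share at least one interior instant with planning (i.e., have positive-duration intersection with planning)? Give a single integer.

Target planning = [t=33, t=111].
deploy [t=124, t=231] → after → no.
lunch [t=270, t=390] → after → no.
rehearsal [t=6, t=87] → overlaps → counts.
snapshot [t=245, t=295] → after → no.
sync_call [t=258, t=272] → after → no.
Total: 1.

1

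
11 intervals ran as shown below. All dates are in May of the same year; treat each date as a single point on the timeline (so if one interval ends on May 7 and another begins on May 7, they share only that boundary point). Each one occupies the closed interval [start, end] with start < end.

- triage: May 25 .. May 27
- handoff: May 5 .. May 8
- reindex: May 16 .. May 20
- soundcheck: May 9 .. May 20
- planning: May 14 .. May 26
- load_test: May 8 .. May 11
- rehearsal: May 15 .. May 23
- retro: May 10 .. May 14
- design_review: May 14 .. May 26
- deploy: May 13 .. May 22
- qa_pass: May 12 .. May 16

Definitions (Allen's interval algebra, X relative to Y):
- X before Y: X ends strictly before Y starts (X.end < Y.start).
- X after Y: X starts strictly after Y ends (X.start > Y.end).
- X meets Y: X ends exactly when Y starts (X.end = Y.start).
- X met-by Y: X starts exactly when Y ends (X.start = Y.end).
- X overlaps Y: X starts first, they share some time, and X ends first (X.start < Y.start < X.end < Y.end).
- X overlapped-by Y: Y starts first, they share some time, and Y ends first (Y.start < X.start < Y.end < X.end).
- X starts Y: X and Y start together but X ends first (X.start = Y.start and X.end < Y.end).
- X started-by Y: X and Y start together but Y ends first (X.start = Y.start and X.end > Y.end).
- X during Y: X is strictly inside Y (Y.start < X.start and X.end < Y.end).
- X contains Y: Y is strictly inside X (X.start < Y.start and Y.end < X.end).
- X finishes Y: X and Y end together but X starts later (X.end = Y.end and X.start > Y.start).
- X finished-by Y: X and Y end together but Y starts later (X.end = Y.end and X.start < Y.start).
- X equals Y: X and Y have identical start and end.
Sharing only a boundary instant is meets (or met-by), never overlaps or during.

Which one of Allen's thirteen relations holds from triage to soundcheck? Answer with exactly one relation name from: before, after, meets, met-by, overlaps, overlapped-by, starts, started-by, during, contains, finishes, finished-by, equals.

after

triage = [May 25, May 27]; soundcheck = [May 9, May 20].
Compare endpoints: triage.start > soundcheck.start, triage.start > soundcheck.end, triage.end > soundcheck.start, triage.end > soundcheck.end.
That pattern is 'after'.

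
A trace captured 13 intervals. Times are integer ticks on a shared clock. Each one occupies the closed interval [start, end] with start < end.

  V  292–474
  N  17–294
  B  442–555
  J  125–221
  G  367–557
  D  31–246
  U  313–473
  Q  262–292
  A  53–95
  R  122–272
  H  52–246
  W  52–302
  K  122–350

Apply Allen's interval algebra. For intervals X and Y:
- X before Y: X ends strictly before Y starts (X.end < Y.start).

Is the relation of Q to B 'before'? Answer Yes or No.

Q = [262, 292], B = [442, 555].
Actual relation of Q to B: before.
Asked whether 'before' holds → Yes.

Yes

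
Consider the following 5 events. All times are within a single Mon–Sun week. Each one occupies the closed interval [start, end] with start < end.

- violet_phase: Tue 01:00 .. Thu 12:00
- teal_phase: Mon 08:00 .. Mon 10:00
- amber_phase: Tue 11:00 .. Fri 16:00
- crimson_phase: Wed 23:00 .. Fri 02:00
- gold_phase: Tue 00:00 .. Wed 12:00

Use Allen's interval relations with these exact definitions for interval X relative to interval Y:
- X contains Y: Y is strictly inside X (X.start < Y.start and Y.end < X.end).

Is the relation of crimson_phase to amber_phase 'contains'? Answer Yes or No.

No

crimson_phase = [Wed 23:00, Fri 02:00], amber_phase = [Tue 11:00, Fri 16:00].
Actual relation of crimson_phase to amber_phase: during.
Asked whether 'contains' holds → No.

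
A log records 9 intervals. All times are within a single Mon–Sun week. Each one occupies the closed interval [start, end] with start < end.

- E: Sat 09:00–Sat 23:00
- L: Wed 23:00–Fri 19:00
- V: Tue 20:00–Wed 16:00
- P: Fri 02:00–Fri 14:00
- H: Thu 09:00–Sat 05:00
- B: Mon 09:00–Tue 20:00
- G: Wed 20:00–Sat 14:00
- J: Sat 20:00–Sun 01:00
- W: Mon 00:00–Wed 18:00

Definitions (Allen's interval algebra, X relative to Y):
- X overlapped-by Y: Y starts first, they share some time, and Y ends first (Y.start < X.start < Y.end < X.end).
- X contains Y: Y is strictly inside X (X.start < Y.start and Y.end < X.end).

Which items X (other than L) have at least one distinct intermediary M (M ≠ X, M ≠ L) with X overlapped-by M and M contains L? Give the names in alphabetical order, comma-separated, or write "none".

Target L = [Wed 23:00, Fri 19:00].
Intermediaries M with M contains L: G.
Via G — items with X overlapped-by G: E.
Union: E.

E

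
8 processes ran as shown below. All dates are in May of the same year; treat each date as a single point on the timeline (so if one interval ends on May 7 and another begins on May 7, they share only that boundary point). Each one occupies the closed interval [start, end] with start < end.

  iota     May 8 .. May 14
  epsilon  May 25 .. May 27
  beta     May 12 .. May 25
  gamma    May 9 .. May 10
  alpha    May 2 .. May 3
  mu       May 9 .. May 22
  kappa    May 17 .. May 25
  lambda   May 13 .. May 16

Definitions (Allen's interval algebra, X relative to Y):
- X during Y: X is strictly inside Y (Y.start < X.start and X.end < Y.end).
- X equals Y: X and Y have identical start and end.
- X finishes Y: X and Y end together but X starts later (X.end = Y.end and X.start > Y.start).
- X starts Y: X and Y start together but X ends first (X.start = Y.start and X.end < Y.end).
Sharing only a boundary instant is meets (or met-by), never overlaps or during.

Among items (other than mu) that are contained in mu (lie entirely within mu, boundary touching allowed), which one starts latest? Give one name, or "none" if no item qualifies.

lambda

Target mu = [May 9, May 22].
alpha [May 2, May 3] → before → excluded.
beta [May 12, May 25] → overlapped-by → excluded.
epsilon [May 25, May 27] → after → excluded.
gamma [May 9, May 10] → starts → candidate.
iota [May 8, May 14] → overlaps → excluded.
kappa [May 17, May 25] → overlapped-by → excluded.
lambda [May 13, May 16] → during → candidate.
Among candidates, latest start is May 13 → lambda.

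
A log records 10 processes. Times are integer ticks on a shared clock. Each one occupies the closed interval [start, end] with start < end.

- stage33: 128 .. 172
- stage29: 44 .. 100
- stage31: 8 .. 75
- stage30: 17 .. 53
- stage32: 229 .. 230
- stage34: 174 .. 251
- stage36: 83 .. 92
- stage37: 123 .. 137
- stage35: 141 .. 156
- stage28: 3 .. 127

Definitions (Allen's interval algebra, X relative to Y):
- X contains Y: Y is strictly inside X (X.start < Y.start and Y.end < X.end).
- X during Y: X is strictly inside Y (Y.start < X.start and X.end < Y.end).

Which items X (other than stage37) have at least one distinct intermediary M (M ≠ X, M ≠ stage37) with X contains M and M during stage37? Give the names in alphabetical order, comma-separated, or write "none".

none

Target stage37 = [123, 137].
Intermediaries M with M during stage37: none.
Union: none.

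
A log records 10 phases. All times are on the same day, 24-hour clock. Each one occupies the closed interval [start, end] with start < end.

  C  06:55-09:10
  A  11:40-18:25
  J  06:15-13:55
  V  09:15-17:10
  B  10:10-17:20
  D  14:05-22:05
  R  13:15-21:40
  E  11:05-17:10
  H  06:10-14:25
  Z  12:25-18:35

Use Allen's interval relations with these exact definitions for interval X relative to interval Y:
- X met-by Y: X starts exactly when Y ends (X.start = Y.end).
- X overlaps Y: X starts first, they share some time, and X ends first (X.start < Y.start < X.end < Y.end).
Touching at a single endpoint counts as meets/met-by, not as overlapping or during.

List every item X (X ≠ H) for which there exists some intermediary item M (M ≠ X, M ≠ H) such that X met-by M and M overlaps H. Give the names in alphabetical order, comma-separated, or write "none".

none

Target H = [06:10, 14:25].
Intermediaries M with M overlaps H: none.
Union: none.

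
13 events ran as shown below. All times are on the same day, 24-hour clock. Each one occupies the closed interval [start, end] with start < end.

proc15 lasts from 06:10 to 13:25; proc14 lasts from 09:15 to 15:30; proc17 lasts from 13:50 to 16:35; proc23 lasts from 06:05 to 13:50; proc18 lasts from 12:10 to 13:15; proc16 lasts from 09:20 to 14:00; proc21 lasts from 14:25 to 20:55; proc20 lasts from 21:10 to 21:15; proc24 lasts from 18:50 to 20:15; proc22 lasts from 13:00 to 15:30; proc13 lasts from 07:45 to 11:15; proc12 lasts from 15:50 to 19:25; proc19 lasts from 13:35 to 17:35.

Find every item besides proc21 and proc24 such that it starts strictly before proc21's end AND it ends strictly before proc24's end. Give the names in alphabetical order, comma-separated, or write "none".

Conditions: its start is strictly before proc21's end (X.start < 20:55) AND its end is strictly before proc24's end (X.end < 20:15).
proc12: start 15:50 < 20:55? ✓; end 19:25 < 20:15? ✓ → yes.
proc13: start 07:45 < 20:55? ✓; end 11:15 < 20:15? ✓ → yes.
proc14: start 09:15 < 20:55? ✓; end 15:30 < 20:15? ✓ → yes.
proc15: start 06:10 < 20:55? ✓; end 13:25 < 20:15? ✓ → yes.
proc16: start 09:20 < 20:55? ✓; end 14:00 < 20:15? ✓ → yes.
proc17: start 13:50 < 20:55? ✓; end 16:35 < 20:15? ✓ → yes.
proc18: start 12:10 < 20:55? ✓; end 13:15 < 20:15? ✓ → yes.
proc19: start 13:35 < 20:55? ✓; end 17:35 < 20:15? ✓ → yes.
proc20: start 21:10 < 20:55? ✗; end 21:15 < 20:15? ✗ → no.
proc22: start 13:00 < 20:55? ✓; end 15:30 < 20:15? ✓ → yes.
proc23: start 06:05 < 20:55? ✓; end 13:50 < 20:15? ✓ → yes.
Result: proc12, proc13, proc14, proc15, proc16, proc17, proc18, proc19, proc22, proc23.

proc12, proc13, proc14, proc15, proc16, proc17, proc18, proc19, proc22, proc23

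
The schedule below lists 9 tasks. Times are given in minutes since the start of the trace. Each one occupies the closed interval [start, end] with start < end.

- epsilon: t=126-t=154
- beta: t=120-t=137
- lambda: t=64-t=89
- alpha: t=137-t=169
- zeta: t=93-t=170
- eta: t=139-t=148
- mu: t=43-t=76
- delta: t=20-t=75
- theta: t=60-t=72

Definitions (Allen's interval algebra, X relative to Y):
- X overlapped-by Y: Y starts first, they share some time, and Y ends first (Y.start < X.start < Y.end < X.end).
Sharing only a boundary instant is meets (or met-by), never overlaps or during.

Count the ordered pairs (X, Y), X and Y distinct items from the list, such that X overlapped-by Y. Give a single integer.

Checking all 72 ordered pairs for relation 'overlapped-by'; matching pairs in alphabetical order:
(alpha, epsilon): alpha overlapped-by epsilon ✓
(epsilon, beta): epsilon overlapped-by beta ✓
(lambda, delta): lambda overlapped-by delta ✓
(lambda, mu): lambda overlapped-by mu ✓
(lambda, theta): lambda overlapped-by theta ✓
(mu, delta): mu overlapped-by delta ✓
Count: 6.

6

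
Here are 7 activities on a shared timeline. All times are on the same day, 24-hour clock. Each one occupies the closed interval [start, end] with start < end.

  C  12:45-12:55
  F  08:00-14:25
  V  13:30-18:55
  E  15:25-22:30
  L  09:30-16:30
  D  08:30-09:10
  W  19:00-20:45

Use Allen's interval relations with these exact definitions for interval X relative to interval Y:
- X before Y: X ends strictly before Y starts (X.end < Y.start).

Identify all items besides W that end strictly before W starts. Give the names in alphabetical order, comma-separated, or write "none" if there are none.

Target W = [19:00, 20:45].
C [12:45, 12:55] → before → yes.
D [08:30, 09:10] → before → yes.
E [15:25, 22:30] → contains → no.
F [08:00, 14:25] → before → yes.
L [09:30, 16:30] → before → yes.
V [13:30, 18:55] → before → yes.
Result: C, D, F, L, V.

C, D, F, L, V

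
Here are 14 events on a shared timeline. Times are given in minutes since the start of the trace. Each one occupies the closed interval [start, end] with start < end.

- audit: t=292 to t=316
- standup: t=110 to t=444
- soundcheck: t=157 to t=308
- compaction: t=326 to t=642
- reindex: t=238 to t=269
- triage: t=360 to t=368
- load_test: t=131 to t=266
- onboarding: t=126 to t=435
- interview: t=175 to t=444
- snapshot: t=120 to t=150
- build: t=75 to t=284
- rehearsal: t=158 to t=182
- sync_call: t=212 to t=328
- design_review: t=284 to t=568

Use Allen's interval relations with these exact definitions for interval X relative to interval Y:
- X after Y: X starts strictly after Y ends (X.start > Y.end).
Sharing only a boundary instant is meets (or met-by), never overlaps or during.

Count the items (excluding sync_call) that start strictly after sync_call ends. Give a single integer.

Target sync_call = [t=212, t=328].
audit [t=292, t=316] → during → no.
build [t=75, t=284] → overlaps → no.
compaction [t=326, t=642] → overlapped-by → no.
design_review [t=284, t=568] → overlapped-by → no.
interview [t=175, t=444] → contains → no.
load_test [t=131, t=266] → overlaps → no.
onboarding [t=126, t=435] → contains → no.
rehearsal [t=158, t=182] → before → no.
reindex [t=238, t=269] → during → no.
snapshot [t=120, t=150] → before → no.
soundcheck [t=157, t=308] → overlaps → no.
standup [t=110, t=444] → contains → no.
triage [t=360, t=368] → after → counts.
Total: 1.

1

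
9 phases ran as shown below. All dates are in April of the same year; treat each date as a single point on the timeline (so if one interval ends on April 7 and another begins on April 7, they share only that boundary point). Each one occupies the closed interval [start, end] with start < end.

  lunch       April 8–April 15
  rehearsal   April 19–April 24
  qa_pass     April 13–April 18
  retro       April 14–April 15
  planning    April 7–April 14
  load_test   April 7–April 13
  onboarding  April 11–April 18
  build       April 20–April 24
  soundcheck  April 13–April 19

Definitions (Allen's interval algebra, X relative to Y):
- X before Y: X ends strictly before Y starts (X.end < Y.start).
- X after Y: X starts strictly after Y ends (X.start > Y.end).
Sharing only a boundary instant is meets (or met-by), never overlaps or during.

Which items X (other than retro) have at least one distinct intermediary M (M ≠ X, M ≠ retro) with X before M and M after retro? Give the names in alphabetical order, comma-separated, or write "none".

load_test, lunch, onboarding, planning, qa_pass, soundcheck

Target retro = [April 14, April 15].
Intermediaries M with M after retro: build, rehearsal.
Via build — items with X before build: load_test, lunch, onboarding, planning, qa_pass, soundcheck.
Via rehearsal — items with X before rehearsal: load_test, lunch, onboarding, planning, qa_pass.
Union: load_test, lunch, onboarding, planning, qa_pass, soundcheck.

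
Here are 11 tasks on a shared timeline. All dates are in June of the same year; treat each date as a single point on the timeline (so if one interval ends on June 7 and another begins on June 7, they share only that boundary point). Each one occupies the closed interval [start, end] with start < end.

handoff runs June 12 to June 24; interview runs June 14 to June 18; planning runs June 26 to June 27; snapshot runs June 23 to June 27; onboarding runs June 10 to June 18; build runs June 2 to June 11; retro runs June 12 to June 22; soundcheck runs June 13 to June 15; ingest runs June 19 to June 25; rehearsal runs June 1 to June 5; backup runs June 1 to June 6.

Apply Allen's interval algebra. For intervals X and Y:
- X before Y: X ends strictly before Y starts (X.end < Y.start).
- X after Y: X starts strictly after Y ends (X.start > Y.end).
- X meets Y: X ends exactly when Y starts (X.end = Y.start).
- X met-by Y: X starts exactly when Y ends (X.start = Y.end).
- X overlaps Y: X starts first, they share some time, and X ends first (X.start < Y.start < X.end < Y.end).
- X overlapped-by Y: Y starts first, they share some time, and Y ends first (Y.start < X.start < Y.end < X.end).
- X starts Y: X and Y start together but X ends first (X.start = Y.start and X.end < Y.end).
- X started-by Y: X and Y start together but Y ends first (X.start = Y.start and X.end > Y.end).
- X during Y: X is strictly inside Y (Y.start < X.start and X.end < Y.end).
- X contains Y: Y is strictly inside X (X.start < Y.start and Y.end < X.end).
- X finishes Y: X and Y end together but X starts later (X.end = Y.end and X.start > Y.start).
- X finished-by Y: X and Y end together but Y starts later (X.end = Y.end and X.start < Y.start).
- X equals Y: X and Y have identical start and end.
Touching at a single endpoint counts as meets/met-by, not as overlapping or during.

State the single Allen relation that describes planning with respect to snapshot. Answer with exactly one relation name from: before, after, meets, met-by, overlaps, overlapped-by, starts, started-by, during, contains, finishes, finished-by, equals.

planning = [June 26, June 27]; snapshot = [June 23, June 27].
Compare endpoints: planning.start > snapshot.start, planning.start < snapshot.end, planning.end > snapshot.start, planning.end = snapshot.end.
That pattern is 'finishes'.

finishes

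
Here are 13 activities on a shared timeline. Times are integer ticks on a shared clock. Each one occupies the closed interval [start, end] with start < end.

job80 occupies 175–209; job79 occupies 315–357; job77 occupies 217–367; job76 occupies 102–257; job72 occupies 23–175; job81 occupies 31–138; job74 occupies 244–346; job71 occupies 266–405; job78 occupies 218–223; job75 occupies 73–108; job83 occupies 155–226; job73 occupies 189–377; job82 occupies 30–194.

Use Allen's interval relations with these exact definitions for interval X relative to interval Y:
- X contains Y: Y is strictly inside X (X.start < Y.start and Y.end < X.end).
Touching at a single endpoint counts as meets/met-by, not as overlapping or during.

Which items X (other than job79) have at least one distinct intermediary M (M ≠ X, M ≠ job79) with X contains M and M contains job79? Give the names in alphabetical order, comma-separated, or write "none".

job73

Target job79 = [315, 357].
Intermediaries M with M contains job79: job71, job73, job77.
Via job71 — items with X contains job71: none.
Via job73 — items with X contains job73: none.
Via job77 — items with X contains job77: job73.
Union: job73.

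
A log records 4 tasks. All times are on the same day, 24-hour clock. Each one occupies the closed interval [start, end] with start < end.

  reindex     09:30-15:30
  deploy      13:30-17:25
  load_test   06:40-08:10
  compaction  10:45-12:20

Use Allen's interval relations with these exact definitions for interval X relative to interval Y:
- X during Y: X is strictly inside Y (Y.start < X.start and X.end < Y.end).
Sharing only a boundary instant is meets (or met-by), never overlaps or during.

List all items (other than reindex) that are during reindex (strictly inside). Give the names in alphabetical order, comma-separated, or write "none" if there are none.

Target reindex = [09:30, 15:30].
compaction [10:45, 12:20] → during → yes.
deploy [13:30, 17:25] → overlapped-by → no.
load_test [06:40, 08:10] → before → no.
Result: compaction.

compaction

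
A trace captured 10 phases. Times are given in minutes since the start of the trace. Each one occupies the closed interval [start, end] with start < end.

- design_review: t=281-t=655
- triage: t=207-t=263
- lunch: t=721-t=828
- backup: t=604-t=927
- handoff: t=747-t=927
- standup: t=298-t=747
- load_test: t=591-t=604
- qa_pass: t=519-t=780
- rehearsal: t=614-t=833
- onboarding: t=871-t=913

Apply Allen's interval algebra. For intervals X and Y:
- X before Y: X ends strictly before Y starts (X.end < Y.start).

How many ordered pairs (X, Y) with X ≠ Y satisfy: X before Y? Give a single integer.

20

Checking all 90 ordered pairs for relation 'before'; matching pairs in alphabetical order:
(design_review, handoff): design_review before handoff ✓
(design_review, lunch): design_review before lunch ✓
(design_review, onboarding): design_review before onboarding ✓
(load_test, handoff): load_test before handoff ✓
(load_test, lunch): load_test before lunch ✓
(load_test, onboarding): load_test before onboarding ✓
(load_test, rehearsal): load_test before rehearsal ✓
(lunch, onboarding): lunch before onboarding ✓
(qa_pass, onboarding): qa_pass before onboarding ✓
(rehearsal, onboarding): rehearsal before onboarding ✓
(standup, onboarding): standup before onboarding ✓
(triage, backup): triage before backup ✓
(triage, design_review): triage before design_review ✓
(triage, handoff): triage before handoff ✓
(triage, load_test): triage before load_test ✓
(triage, lunch): triage before lunch ✓
(triage, onboarding): triage before onboarding ✓
(triage, qa_pass): triage before qa_pass ✓
(triage, rehearsal): triage before rehearsal ✓
(triage, standup): triage before standup ✓
Count: 20.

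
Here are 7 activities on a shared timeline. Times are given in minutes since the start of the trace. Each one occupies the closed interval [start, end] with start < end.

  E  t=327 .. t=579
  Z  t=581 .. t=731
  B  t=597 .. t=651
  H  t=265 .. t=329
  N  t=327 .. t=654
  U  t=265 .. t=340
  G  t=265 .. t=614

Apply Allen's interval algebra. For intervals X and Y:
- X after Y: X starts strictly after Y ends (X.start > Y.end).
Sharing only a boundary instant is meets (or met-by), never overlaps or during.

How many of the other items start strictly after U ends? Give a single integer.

2

Target U = [t=265, t=340].
B [t=597, t=651] → after → counts.
E [t=327, t=579] → overlapped-by → no.
G [t=265, t=614] → started-by → no.
H [t=265, t=329] → starts → no.
N [t=327, t=654] → overlapped-by → no.
Z [t=581, t=731] → after → counts.
Total: 2.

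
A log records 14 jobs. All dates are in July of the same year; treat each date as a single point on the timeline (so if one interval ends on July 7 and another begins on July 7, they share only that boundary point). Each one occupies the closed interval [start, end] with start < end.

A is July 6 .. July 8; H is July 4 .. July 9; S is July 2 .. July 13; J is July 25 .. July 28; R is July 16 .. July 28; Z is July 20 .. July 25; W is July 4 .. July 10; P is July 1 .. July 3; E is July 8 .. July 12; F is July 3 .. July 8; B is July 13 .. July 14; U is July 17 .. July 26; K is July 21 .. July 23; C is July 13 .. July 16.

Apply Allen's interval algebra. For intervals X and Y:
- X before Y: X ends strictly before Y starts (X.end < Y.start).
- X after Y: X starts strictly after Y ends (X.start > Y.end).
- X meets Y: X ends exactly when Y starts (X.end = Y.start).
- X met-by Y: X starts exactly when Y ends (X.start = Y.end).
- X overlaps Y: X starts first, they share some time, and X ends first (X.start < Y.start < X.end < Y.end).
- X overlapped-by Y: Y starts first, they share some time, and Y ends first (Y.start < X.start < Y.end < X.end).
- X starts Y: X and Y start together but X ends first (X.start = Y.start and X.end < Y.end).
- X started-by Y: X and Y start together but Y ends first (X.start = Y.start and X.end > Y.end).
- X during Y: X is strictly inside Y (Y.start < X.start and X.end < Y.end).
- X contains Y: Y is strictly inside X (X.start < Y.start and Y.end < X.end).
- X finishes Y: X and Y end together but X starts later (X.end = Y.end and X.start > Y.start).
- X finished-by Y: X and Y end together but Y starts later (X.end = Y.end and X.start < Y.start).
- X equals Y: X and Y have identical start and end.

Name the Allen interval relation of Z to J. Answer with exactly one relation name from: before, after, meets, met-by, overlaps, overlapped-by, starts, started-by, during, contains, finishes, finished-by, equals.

meets

Z = [July 20, July 25]; J = [July 25, July 28].
Compare endpoints: Z.start < J.start, Z.start < J.end, Z.end = J.start, Z.end < J.end.
That pattern is 'meets'.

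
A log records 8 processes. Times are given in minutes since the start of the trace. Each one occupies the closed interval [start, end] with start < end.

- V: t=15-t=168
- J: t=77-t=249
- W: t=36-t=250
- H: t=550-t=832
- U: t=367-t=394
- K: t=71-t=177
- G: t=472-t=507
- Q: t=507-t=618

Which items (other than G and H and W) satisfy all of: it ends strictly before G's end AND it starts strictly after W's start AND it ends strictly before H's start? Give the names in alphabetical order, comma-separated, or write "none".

J, K, U

Conditions: its end is strictly before G's end (X.end < t=507) AND its start is strictly after W's start (X.start > t=36) AND its end is strictly before H's start (X.end < t=550).
J: end t=249 < t=507? ✓; start t=77 > t=36? ✓; end t=249 < t=550? ✓ → yes.
K: end t=177 < t=507? ✓; start t=71 > t=36? ✓; end t=177 < t=550? ✓ → yes.
Q: end t=618 < t=507? ✗; start t=507 > t=36? ✓; end t=618 < t=550? ✗ → no.
U: end t=394 < t=507? ✓; start t=367 > t=36? ✓; end t=394 < t=550? ✓ → yes.
V: end t=168 < t=507? ✓; start t=15 > t=36? ✗; end t=168 < t=550? ✓ → no.
Result: J, K, U.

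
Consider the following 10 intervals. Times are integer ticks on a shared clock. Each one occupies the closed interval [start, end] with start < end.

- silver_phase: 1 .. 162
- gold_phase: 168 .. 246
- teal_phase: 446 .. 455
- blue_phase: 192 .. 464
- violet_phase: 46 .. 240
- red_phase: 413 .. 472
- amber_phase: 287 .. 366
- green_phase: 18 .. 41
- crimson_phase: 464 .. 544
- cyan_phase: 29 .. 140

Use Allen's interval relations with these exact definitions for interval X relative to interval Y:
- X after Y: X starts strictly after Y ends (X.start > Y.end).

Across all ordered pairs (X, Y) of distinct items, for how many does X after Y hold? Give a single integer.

31

Checking all 90 ordered pairs for relation 'after'; matching pairs in alphabetical order:
(amber_phase, cyan_phase): amber_phase after cyan_phase ✓
(amber_phase, gold_phase): amber_phase after gold_phase ✓
(amber_phase, green_phase): amber_phase after green_phase ✓
(amber_phase, silver_phase): amber_phase after silver_phase ✓
(amber_phase, violet_phase): amber_phase after violet_phase ✓
(blue_phase, cyan_phase): blue_phase after cyan_phase ✓
(blue_phase, green_phase): blue_phase after green_phase ✓
(blue_phase, silver_phase): blue_phase after silver_phase ✓
(crimson_phase, amber_phase): crimson_phase after amber_phase ✓
(crimson_phase, cyan_phase): crimson_phase after cyan_phase ✓
(crimson_phase, gold_phase): crimson_phase after gold_phase ✓
(crimson_phase, green_phase): crimson_phase after green_phase ✓
(crimson_phase, silver_phase): crimson_phase after silver_phase ✓
(crimson_phase, teal_phase): crimson_phase after teal_phase ✓
(crimson_phase, violet_phase): crimson_phase after violet_phase ✓
(gold_phase, cyan_phase): gold_phase after cyan_phase ✓
(gold_phase, green_phase): gold_phase after green_phase ✓
(gold_phase, silver_phase): gold_phase after silver_phase ✓
(red_phase, amber_phase): red_phase after amber_phase ✓
(red_phase, cyan_phase): red_phase after cyan_phase ✓
(red_phase, gold_phase): red_phase after gold_phase ✓
(red_phase, green_phase): red_phase after green_phase ✓
(red_phase, silver_phase): red_phase after silver_phase ✓
(red_phase, violet_phase): red_phase after violet_phase ✓
... plus 7 further pairs not listed.
Count: 31.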